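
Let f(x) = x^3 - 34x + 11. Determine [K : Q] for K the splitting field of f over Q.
[K : Q] = 6

By the rational root test, any rational root of the monic integer polynomial f(x) = x^3 - 34x + 11 must be an integer dividing the constant term 11, i.e. one of ±{1, 11}. Evaluating: f(1) = -22, f(-1) = 44, f(11) = 968, f(-11) = -946; none is 0, so f has no rational root and is therefore irreducible over Q (a cubic with no linear factor over a field is irreducible). For an irreducible cubic, the Galois group is A_3 or S_3 according as the discriminant disc(f) = -4a^3 - 27b^2 = -4·(-34)^3 - 27·(11)^2 = 153949 is or is not a square in Q. Here disc(f) = 153949 is not a perfect square in Q, so the Galois group of f over Q is not contained in A_3 and must be all of S_3. The splitting field has degree |S_3| = 6 over Q, so [K : Q] = 6.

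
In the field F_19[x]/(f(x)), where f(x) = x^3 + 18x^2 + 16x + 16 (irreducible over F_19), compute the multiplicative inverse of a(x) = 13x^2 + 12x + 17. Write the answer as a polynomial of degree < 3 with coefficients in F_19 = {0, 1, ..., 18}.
a(x)^(-1) ≡ 5x^2 + 11x + 12 (mod f(x))

Since f is irreducible over F_19, F_19[x]/(f) is a field and a(x) ≠ 0 has an inverse. Apply the extended Euclidean algorithm to f(x) and a(x) in F_19[x]: f(x) = (3x + 3)·a(x) + (5x + 3);  a(x) = (14x + 13)·(5x + 3) + (16). The last nonzero remainder is the constant 16 = gcd(f, a) in F_19. Back-substituting through the division chain expresses 16 = s(x)·a(x) + t(x)·f(x) with s(x) ≡ 4x^2 + 5x + 2 (mod f), so (4x^2 + 5x + 2)·a(x) ≡ 16 (mod f). Multiplying by 16^(-1) ≡ 6 in F_19 gives a(x)^(-1) ≡ 6·(4x^2 + 5x + 2) ≡ 5x^2 + 11x + 12 (mod f). Check: (13x^2 + 12x + 17)·(5x^2 + 11x + 12) = 8x^4 + 13x^3 + 12x^2 + 8x + 14 ≡ 1 (mod x^3 + 18x^2 + 16x + 16).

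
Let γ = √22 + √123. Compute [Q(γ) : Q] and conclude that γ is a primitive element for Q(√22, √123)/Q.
[Q(γ) : Q] = 4 (equivalently, Q(γ) = Q(√22, √123))

Obviously Q(γ) ⊆ Q(√22, √123), and [Q(√22, √123):Q] = 4 (since 22, 123 are distinct squarefree integers > 1 with 2706 not a perfect square). To show equality we compute the minimal polynomial of γ. From γ = √22 + √123: γ^2 = 22 + 2√(2706) + 123 = 145 + 2√(2706), so γ^2 - 145 = 2√(2706); squaring, (γ^2 - 145)^2 = 4·2706, i.e. γ^4 - 290γ^2 + 21025 - 10824 = 0, i.e. γ^4 - 290γ^2 + 10201 = 0. So γ is a root of x^4 - 290x^2 + 10201. This polynomial is irreducible over Q: it has no rational root (each ±√22 ± √123 is irrational), and any factorization into two quadratics over Q would force √(2706) ∈ Q (pairing opposite roots) or √22, √123 ∈ Q (other pairings), all impossible. Hence [Q(γ):Q] = 4 = [Q(√22, √123):Q], so Q(γ) = Q(√22, √123).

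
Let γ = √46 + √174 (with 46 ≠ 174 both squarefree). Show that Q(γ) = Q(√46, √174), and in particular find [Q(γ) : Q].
[Q(γ) : Q] = 4 (equivalently, Q(γ) = Q(√46, √174))

Obviously Q(γ) ⊆ Q(√46, √174), and [Q(√46, √174):Q] = 4 (since 46, 174 are distinct squarefree integers > 1 with 8004 not a perfect square). To show equality we compute the minimal polynomial of γ. From γ = √46 + √174: γ^2 = 46 + 2√(8004) + 174 = 220 + 2√(8004), so γ^2 - 220 = 2√(8004); squaring, (γ^2 - 220)^2 = 4·8004, i.e. γ^4 - 440γ^2 + 48400 - 32016 = 0, i.e. γ^4 - 440γ^2 + 16384 = 0. So γ is a root of x^4 - 440x^2 + 16384. This polynomial is irreducible over Q: it has no rational root (each ±√46 ± √174 is irrational), and any factorization into two quadratics over Q would force √(8004) ∈ Q (pairing opposite roots) or √46, √174 ∈ Q (other pairings), all impossible. Hence [Q(γ):Q] = 4 = [Q(√46, √174):Q], so Q(γ) = Q(√46, √174).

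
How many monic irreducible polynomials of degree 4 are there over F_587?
There are 29681862798 monic irreducible polynomials of degree 4 over F_587

Each element of F_{587^4} that lies in no proper subfield is a root of exactly one monic irreducible of degree 4 over F_587, and each such polynomial has 4 distinct roots in F_{587^4}. By Möbius inversion the count is N_587(4) = (1/4) Σ_{d|4} μ(4/d) · 587^d = (1/4)(μ(4)·587^1 + μ(2)·587^2 + μ(1)·587^4) = 118727451192/4 = 29681862798.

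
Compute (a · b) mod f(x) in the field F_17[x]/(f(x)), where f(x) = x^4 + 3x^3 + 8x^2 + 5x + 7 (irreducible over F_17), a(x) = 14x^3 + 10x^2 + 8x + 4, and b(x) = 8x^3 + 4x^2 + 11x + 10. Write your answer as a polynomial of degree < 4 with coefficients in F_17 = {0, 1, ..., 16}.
a · b ≡ 6x^3 + 10x^2 + 14x (mod f(x))

Multiply in F_17[x]: a(x)·b(x) = (14x^3 + 10x^2 + 8x + 4)·(8x^3 + 4x^2 + 11x + 10) = 10x^6 + 3x^4 + 8x^3 + 5x + 6. This has degree ≥ 4, so divide by f(x) over F_17: 10x^6 + 3x^4 + 8x^3 + 5x + 6 = (10x^2 + 4x + 13)·(x^4 + 3x^3 + 8x^2 + 5x + 7) + (6x^3 + 10x^2 + 14x). Hence a·b ≡ 6x^3 + 10x^2 + 14x (mod f). (F_17[x]/(f) is a field with 17^4 = 83521 elements since f is irreducible of degree 4.)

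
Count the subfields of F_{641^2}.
F_{641^2} has 2 subfields

The subfields of F_{p^n} are exactly the fields F_{p^d} for d | n (each is the fixed field of the unique index-d subgroup of Gal(F_{p^n}/F_p) ≅ Z/nZ). The divisors of n = 2 are {1, 2}, giving 2 subfields: F_{641^1}, F_{641^2}.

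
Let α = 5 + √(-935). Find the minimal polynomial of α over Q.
m_α(x) = x^2 - 10x + 960

From α - 5 = √(-935), squaring gives (α - 5)^2 = -935, i.e. α^2 - 10α + 25 = -935, so α^2 - 10α + 960 = 0. The discriminant of x^2 - 10x + 960 is (-10)^2 - 4·(960) = 100 - 3840 = -3740, and 4·(-935) is not a perfect square in Q since -935 is squarefree and ≠ 1. Hence x^2 - 10x + 960 is irreducible over Q and is the minimal polynomial of α.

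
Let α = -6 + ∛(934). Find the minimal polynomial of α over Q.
m_α(x) = x^3 + 18x^2 + 108x - 718

Set β = α + 6 = ∛(934), so β^3 = 934. Then (α + 6)^3 - 934 = 0, i.e. α is a root of g(x) = (x + 6)^3 - 934 = x^3 + 18x^2 + 108x - 718. Since g(x) = h(x + 6) where h(x) = x^3 - 934, and h is irreducible over Q (because 934 is not a perfect cube, so h has no rational root, and a monic cubic with no rational root is irreducible), g is also irreducible (irreducibility is preserved under the substitution x → x + 6). Hence m_α(x) = x^3 + 18x^2 + 108x - 718.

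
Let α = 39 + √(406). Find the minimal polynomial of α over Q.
m_α(x) = x^2 - 78x + 1115

From α - 39 = √(406), squaring gives (α - 39)^2 = 406, i.e. α^2 - 78α + 1521 = 406, so α^2 - 78α + 1115 = 0. The discriminant of x^2 - 78x + 1115 is (-78)^2 - 4·(1115) = 6084 - 4460 = 1624, and 4·(406) is not a perfect square in Q since 406 is squarefree and ≠ 1. Hence x^2 - 78x + 1115 is irreducible over Q and is the minimal polynomial of α.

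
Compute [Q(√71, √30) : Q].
[Q(√71, √30) : Q] = 4

[Q(√71):Q] = 2 (min poly x^2 - 71, irreducible since 71 is squarefree > 1). For the top step, suppose √30 ∈ Q(√71), say √30 = c + d√71 with c, d ∈ Q. Squaring: 30 = c^2 + 71d^2 + 2cd√71. Since √71 ∉ Q this forces 2cd = 0. If d = 0 then √30 = c ∈ Q, contradicting 30 squarefree > 1. If c = 0 then 30 = 71d^2, so 71·30 = (71d)^2 is a perfect square in Q — but 71·30 = 2130 is not a perfect square (since 71 and 30 are distinct squarefree integers). Contradiction. Hence √30 ∉ Q(√71), so x^2 - 30 stays irreducible over Q(√71) and [Q(√71, √30) : Q(√71)] = 2. By the tower law, [Q(√71, √30) : Q] = 2 · 2 = 4.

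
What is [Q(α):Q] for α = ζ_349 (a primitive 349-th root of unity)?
[Q(α):Q] = 348

The minimal polynomial of ζ_349 over Q is the 349-th cyclotomic polynomial Φ_349(x), which is irreducible over Q and has degree φ(349) = 348. Hence [Q(α):Q] = φ(349) = 348.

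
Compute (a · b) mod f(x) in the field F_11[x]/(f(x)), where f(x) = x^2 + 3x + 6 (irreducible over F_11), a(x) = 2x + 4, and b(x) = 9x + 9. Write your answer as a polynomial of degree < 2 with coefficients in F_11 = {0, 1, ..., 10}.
a · b ≡ 5 (mod f(x))

Multiply in F_11[x]: a(x)·b(x) = (2x + 4)·(9x + 9) = 7x^2 + 10x + 3. This has degree ≥ 2, so divide by f(x) over F_11: 7x^2 + 10x + 3 = (7)·(x^2 + 3x + 6) + (5). Hence a·b ≡ 5 (mod f). (F_11[x]/(f) is a field with 11^2 = 121 elements since f is irreducible of degree 2.)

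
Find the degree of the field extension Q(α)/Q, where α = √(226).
[Q(α):Q] = 2

[Q(α):Q] equals the degree of the minimal polynomial of α. Here α^2 = 226 and x^2 - 226 is irreducible (d = 226 is squarefree, ≠ 1, hence not a square), so deg(m_α) = 2. Thus [Q(α):Q] = 2.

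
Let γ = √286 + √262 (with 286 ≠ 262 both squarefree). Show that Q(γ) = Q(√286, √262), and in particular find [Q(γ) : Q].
[Q(γ) : Q] = 4 (equivalently, Q(γ) = Q(√286, √262))

Obviously Q(γ) ⊆ Q(√286, √262), and [Q(√286, √262):Q] = 4 (since 286, 262 are distinct squarefree integers > 1 with 74932 not a perfect square). To show equality we compute the minimal polynomial of γ. From γ = √286 + √262: γ^2 = 286 + 2√(74932) + 262 = 548 + 2√(74932), so γ^2 - 548 = 2√(74932); squaring, (γ^2 - 548)^2 = 4·74932, i.e. γ^4 - 1096γ^2 + 300304 - 299728 = 0, i.e. γ^4 - 1096γ^2 + 576 = 0. So γ is a root of x^4 - 1096x^2 + 576. This polynomial is irreducible over Q: it has no rational root (each ±√286 ± √262 is irrational), and any factorization into two quadratics over Q would force √(74932) ∈ Q (pairing opposite roots) or √286, √262 ∈ Q (other pairings), all impossible. Hence [Q(γ):Q] = 4 = [Q(√286, √262):Q], so Q(γ) = Q(√286, √262).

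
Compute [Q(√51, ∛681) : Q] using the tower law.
[Q(√51, ∛681) : Q] = 6

Let L = Q(√51, ∛681). Since Q(√51) ⊂ L and [Q(√51):Q] = 2, the tower law gives 2 | [L:Q]. Likewise Q(∛681) ⊂ L with [Q(∛681):Q] = 3 (because 681 is not a perfect cube), so 3 | [L:Q]. As gcd(2,3) = 1, [L:Q] is divisible by 6. Conversely L is generated over Q by √51 and ∛681, so [L:Q] ≤ 2·3 = 6. Therefore [Q(√51, ∛681) : Q] = 6.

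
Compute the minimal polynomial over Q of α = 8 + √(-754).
m_α(x) = x^2 - 16x + 818

From α - 8 = √(-754), squaring gives (α - 8)^2 = -754, i.e. α^2 - 16α + 64 = -754, so α^2 - 16α + 818 = 0. The discriminant of x^2 - 16x + 818 is (-16)^2 - 4·(818) = 256 - 3272 = -3016, and 4·(-754) is not a perfect square in Q since -754 is squarefree and ≠ 1. Hence x^2 - 16x + 818 is irreducible over Q and is the minimal polynomial of α.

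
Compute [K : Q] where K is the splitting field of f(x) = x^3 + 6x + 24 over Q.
[K : Q] = 6

By the rational root test, any rational root of the monic integer polynomial f(x) = x^3 + 6x + 24 must be an integer dividing the constant term 24, i.e. one of ±{1, 2, 3, 4, 6, 8, 12, 24}. Evaluating: f(1) = 31, f(-1) = 17, f(2) = 44, f(-2) = 4, f(3) = 69, f(-3) = -21, f(4) = 112, f(-4) = -64, f(6) = 276, f(-6) = -228, f(8) = 584, f(-8) = -536, f(12) = 1824, f(-12) = -1776, f(24) = 13992, f(-24) = -13944; none is 0, so f has no rational root and is therefore irreducible over Q (a cubic with no linear factor over a field is irreducible). For an irreducible cubic, the Galois group is A_3 or S_3 according as the discriminant disc(f) = -4a^3 - 27b^2 = -4·(6)^3 - 27·(24)^2 = -16416 is or is not a square in Q. Here disc(f) = -16416 is not a perfect square in Q, so the Galois group of f over Q is not contained in A_3 and must be all of S_3. The splitting field has degree |S_3| = 6 over Q, so [K : Q] = 6.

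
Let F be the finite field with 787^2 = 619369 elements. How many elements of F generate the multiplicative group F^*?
There are φ(619368) = 203840 primitive elements

F_q^* is cyclic of order q - 1 = 619368. A cyclic group of order m has exactly φ(m) generators. Here m = 619368 = 2^3 · 3 · 131 · 197, so the number of primitive elements is φ(619368) = 203840.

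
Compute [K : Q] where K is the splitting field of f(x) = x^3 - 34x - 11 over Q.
[K : Q] = 6

By the rational root test, any rational root of the monic integer polynomial f(x) = x^3 - 34x - 11 must be an integer dividing the constant term -11, i.e. one of ±{1, 11}. Evaluating: f(1) = -44, f(-1) = 22, f(11) = 946, f(-11) = -968; none is 0, so f has no rational root and is therefore irreducible over Q (a cubic with no linear factor over a field is irreducible). For an irreducible cubic, the Galois group is A_3 or S_3 according as the discriminant disc(f) = -4a^3 - 27b^2 = -4·(-34)^3 - 27·(-11)^2 = 153949 is or is not a square in Q. Here disc(f) = 153949 is not a perfect square in Q, so the Galois group of f over Q is not contained in A_3 and must be all of S_3. The splitting field has degree |S_3| = 6 over Q, so [K : Q] = 6.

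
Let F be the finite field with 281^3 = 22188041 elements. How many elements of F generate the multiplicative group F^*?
There are φ(22188040) = 7527168 primitive elements

F_q^* is cyclic of order q - 1 = 22188040. A cyclic group of order m has exactly φ(m) generators. Here m = 22188040 = 2^3 · 5 · 7 · 109 · 727, so the number of primitive elements is φ(22188040) = 7527168.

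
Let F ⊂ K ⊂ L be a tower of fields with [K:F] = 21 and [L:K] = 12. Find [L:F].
[L:F] = 252

The tower law says that for any tower of field extensions F ⊂ K ⊂ L with finite degrees, [L:F] = [L:K] · [K:F]. Here this gives [L:F] = 12 · 21 = 252.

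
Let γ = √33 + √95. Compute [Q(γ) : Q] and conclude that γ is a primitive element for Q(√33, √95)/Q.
[Q(γ) : Q] = 4 (equivalently, Q(γ) = Q(√33, √95))

Obviously Q(γ) ⊆ Q(√33, √95), and [Q(√33, √95):Q] = 4 (since 33, 95 are distinct squarefree integers > 1 with 3135 not a perfect square). To show equality we compute the minimal polynomial of γ. From γ = √33 + √95: γ^2 = 33 + 2√(3135) + 95 = 128 + 2√(3135), so γ^2 - 128 = 2√(3135); squaring, (γ^2 - 128)^2 = 4·3135, i.e. γ^4 - 256γ^2 + 16384 - 12540 = 0, i.e. γ^4 - 256γ^2 + 3844 = 0. So γ is a root of x^4 - 256x^2 + 3844. This polynomial is irreducible over Q: it has no rational root (each ±√33 ± √95 is irrational), and any factorization into two quadratics over Q would force √(3135) ∈ Q (pairing opposite roots) or √33, √95 ∈ Q (other pairings), all impossible. Hence [Q(γ):Q] = 4 = [Q(√33, √95):Q], so Q(γ) = Q(√33, √95).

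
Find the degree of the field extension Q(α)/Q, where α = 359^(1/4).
[Q(α):Q] = 4

α is a root of x^4 - 359. By Eisenstein's criterion at the prime p = 359 (which divides the constant term 359 but p^2 = 128881 does not, since 359 is squarefree), x^4 - 359 is irreducible over Q. Hence [Q(α):Q] = 4.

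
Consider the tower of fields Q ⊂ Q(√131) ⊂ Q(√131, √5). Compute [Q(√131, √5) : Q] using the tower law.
[Q(√131, √5) : Q] = 4

[Q(√131):Q] = 2 (min poly x^2 - 131, irreducible since 131 is squarefree > 1). For the top step, suppose √5 ∈ Q(√131), say √5 = c + d√131 with c, d ∈ Q. Squaring: 5 = c^2 + 131d^2 + 2cd√131. Since √131 ∉ Q this forces 2cd = 0. If d = 0 then √5 = c ∈ Q, contradicting 5 squarefree > 1. If c = 0 then 5 = 131d^2, so 131·5 = (131d)^2 is a perfect square in Q — but 131·5 = 655 is not a perfect square (since 131 and 5 are distinct squarefree integers). Contradiction. Hence √5 ∉ Q(√131), so x^2 - 5 stays irreducible over Q(√131) and [Q(√131, √5) : Q(√131)] = 2. By the tower law, [Q(√131, √5) : Q] = 2 · 2 = 4.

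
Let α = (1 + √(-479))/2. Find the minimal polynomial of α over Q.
m_α(x) = x^2 - x + 120

From 2α - 1 = √(-479), squaring gives (2α - 1)^2 = -479, i.e. 4α^2 - 4α + 1 = -479, so α^2 - α + (1 + 479)/4 = 0. Since -479 ≡ 1 (mod 4), (1 + 479)/4 = 120 ∈ Z. The polynomial x^2 - x + 120 has discriminant 1 - 4·(120) = -479, which is not a perfect square in Q (d = -479 is squarefree and ≠ 1), so x^2 - x + 120 is irreducible over Q. It is the minimal polynomial of α.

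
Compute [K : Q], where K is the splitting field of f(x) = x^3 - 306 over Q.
[K : Q] = 6

The roots of x^3 - 306 are ∛306, ω∛306, ω^2∛306 where ω = e^(2πi/3) is a primitive cube root of unity, so K = Q(∛306, ω). Now [Q(∛306):Q] = 3 (since 306 is not a perfect cube, x^3 - 306 is irreducible) and [Q(ω):Q] = 2. Both 2 and 3 divide [K:Q], and [K:Q] ≤ 3·2 = 6, so [K:Q] = 6. (Equivalently: Q(∛306) ⊂ R but ω ∉ R, so [K : Q(∛306)] = 2.)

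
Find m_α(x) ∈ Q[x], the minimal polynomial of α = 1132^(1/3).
m_α(x) = x^3 - 1132

α satisfies α^3 = 1132, so x^3 - 1132 annihilates α. By the rational root test, a rational root p/q (in lowest terms) of x^3 - 1132 would satisfy p^3 = 1132 q^3, forcing q = 1 and p^3 = 1132; but 1132 is not a perfect cube, contradiction. A monic cubic over Q with no rational root is irreducible (any nontrivial factorization would include a linear factor). Hence x^3 - 1132 is the minimal polynomial of α, and in particular [Q(α):Q] = 3.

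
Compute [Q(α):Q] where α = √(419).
[Q(α):Q] = 2

[Q(α):Q] equals the degree of the minimal polynomial of α. Here α^2 = 419 and x^2 - 419 is irreducible (d = 419 is squarefree, ≠ 1, hence not a square), so deg(m_α) = 2. Thus [Q(α):Q] = 2.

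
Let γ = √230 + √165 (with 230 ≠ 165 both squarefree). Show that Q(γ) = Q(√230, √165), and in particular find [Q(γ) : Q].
[Q(γ) : Q] = 4 (equivalently, Q(γ) = Q(√230, √165))

Obviously Q(γ) ⊆ Q(√230, √165), and [Q(√230, √165):Q] = 4 (since 230, 165 are distinct squarefree integers > 1 with 37950 not a perfect square). To show equality we compute the minimal polynomial of γ. From γ = √230 + √165: γ^2 = 230 + 2√(37950) + 165 = 395 + 2√(37950), so γ^2 - 395 = 2√(37950); squaring, (γ^2 - 395)^2 = 4·37950, i.e. γ^4 - 790γ^2 + 156025 - 151800 = 0, i.e. γ^4 - 790γ^2 + 4225 = 0. So γ is a root of x^4 - 790x^2 + 4225. This polynomial is irreducible over Q: it has no rational root (each ±√230 ± √165 is irrational), and any factorization into two quadratics over Q would force √(37950) ∈ Q (pairing opposite roots) or √230, √165 ∈ Q (other pairings), all impossible. Hence [Q(γ):Q] = 4 = [Q(√230, √165):Q], so Q(γ) = Q(√230, √165).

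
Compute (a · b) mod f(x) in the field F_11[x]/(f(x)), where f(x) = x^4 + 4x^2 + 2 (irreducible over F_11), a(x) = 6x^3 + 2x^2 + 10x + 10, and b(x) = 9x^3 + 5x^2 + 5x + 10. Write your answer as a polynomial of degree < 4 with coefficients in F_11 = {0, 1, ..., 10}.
a · b ≡ 7x^3 + 4x^2 + 10x + 8 (mod f(x))

Multiply in F_11[x]: a(x)·b(x) = (6x^3 + 2x^2 + 10x + 10)·(9x^3 + 5x^2 + 5x + 10) = 10x^6 + 4x^5 + 9x^4 + x^3 + 10x^2 + 7x + 1. This has degree ≥ 4, so divide by f(x) over F_11: 10x^6 + 4x^5 + 9x^4 + x^3 + 10x^2 + 7x + 1 = (10x^2 + 4x + 2)·(x^4 + 4x^2 + 2) + (7x^3 + 4x^2 + 10x + 8). Hence a·b ≡ 7x^3 + 4x^2 + 10x + 8 (mod f). (F_11[x]/(f) is a field with 11^4 = 14641 elements since f is irreducible of degree 4.)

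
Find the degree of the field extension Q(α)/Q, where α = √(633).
[Q(α):Q] = 2

[Q(α):Q] equals the degree of the minimal polynomial of α. Here α^2 = 633 and x^2 - 633 is irreducible (d = 633 is squarefree, ≠ 1, hence not a square), so deg(m_α) = 2. Thus [Q(α):Q] = 2.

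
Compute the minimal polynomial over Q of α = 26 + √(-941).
m_α(x) = x^2 - 52x + 1617

From α - 26 = √(-941), squaring gives (α - 26)^2 = -941, i.e. α^2 - 52α + 676 = -941, so α^2 - 52α + 1617 = 0. The discriminant of x^2 - 52x + 1617 is (-52)^2 - 4·(1617) = 2704 - 6468 = -3764, and 4·(-941) is not a perfect square in Q since -941 is squarefree and ≠ 1. Hence x^2 - 52x + 1617 is irreducible over Q and is the minimal polynomial of α.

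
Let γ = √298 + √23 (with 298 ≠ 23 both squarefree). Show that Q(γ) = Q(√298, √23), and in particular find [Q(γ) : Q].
[Q(γ) : Q] = 4 (equivalently, Q(γ) = Q(√298, √23))

Obviously Q(γ) ⊆ Q(√298, √23), and [Q(√298, √23):Q] = 4 (since 298, 23 are distinct squarefree integers > 1 with 6854 not a perfect square). To show equality we compute the minimal polynomial of γ. From γ = √298 + √23: γ^2 = 298 + 2√(6854) + 23 = 321 + 2√(6854), so γ^2 - 321 = 2√(6854); squaring, (γ^2 - 321)^2 = 4·6854, i.e. γ^4 - 642γ^2 + 103041 - 27416 = 0, i.e. γ^4 - 642γ^2 + 75625 = 0. So γ is a root of x^4 - 642x^2 + 75625. This polynomial is irreducible over Q: it has no rational root (each ±√298 ± √23 is irrational), and any factorization into two quadratics over Q would force √(6854) ∈ Q (pairing opposite roots) or √298, √23 ∈ Q (other pairings), all impossible. Hence [Q(γ):Q] = 4 = [Q(√298, √23):Q], so Q(γ) = Q(√298, √23).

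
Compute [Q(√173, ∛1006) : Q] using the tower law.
[Q(√173, ∛1006) : Q] = 6

Let L = Q(√173, ∛1006). Since Q(√173) ⊂ L and [Q(√173):Q] = 2, the tower law gives 2 | [L:Q]. Likewise Q(∛1006) ⊂ L with [Q(∛1006):Q] = 3 (because 1006 is not a perfect cube), so 3 | [L:Q]. As gcd(2,3) = 1, [L:Q] is divisible by 6. Conversely L is generated over Q by √173 and ∛1006, so [L:Q] ≤ 2·3 = 6. Therefore [Q(√173, ∛1006) : Q] = 6.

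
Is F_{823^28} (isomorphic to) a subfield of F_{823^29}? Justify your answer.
No: F_{823^28} is not a subfield of F_{823^29}

F_{p^m} embeds in F_{p^n} iff m | n. Here 28 ∤ 29 (since 29 = 1·28 + 1 with remainder 1 ≠ 0), so F_{823^28} is not a subfield of F_{823^29}. Equivalently: if it were, the tower law would give 28 = [F_{823^28}:F_823] dividing [F_{823^29}:F_823] = 29, contradiction.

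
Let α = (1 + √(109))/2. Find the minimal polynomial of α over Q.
m_α(x) = x^2 - x - 27

From 2α - 1 = √(109), squaring gives (2α - 1)^2 = 109, i.e. 4α^2 - 4α + 1 = 109, so α^2 - α + (1 - 109)/4 = 0. Since 109 ≡ 1 (mod 4), (1 - 109)/4 = -27 ∈ Z. The polynomial x^2 - x - 27 has discriminant 1 - 4·(-27) = 109, which is not a perfect square in Q (d = 109 is squarefree and ≠ 1), so x^2 - x - 27 is irreducible over Q. It is the minimal polynomial of α.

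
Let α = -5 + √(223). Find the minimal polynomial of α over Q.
m_α(x) = x^2 + 10x - 198

From α + 5 = √(223), squaring gives (α + 5)^2 = 223, i.e. α^2 + 10α + 25 = 223, so α^2 + 10α - 198 = 0. The discriminant of x^2 + 10x - 198 is (10)^2 - 4·(-198) = 100 + 792 = 892, and 4·(223) is not a perfect square in Q since 223 is squarefree and ≠ 1. Hence x^2 + 10x - 198 is irreducible over Q and is the minimal polynomial of α.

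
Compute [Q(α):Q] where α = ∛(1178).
[Q(α):Q] = 3

The minimal polynomial of α is x^3 - 1178, irreducible over Q since 1178 is not a perfect cube (so x^3 - 1178 has no rational root). Hence [Q(α):Q] = deg(m_α) = 3.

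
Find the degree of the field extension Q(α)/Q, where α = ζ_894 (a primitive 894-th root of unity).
[Q(α):Q] = 296

The minimal polynomial of ζ_894 over Q is the 894-th cyclotomic polynomial Φ_894(x), which is irreducible over Q and has degree φ(894) = 296. Hence [Q(α):Q] = φ(894) = 296.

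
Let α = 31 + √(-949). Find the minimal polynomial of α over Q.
m_α(x) = x^2 - 62x + 1910

From α - 31 = √(-949), squaring gives (α - 31)^2 = -949, i.e. α^2 - 62α + 961 = -949, so α^2 - 62α + 1910 = 0. The discriminant of x^2 - 62x + 1910 is (-62)^2 - 4·(1910) = 3844 - 7640 = -3796, and 4·(-949) is not a perfect square in Q since -949 is squarefree and ≠ 1. Hence x^2 - 62x + 1910 is irreducible over Q and is the minimal polynomial of α.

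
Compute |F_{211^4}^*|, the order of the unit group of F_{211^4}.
|F_{211^4}^*| = 1982119440

F_{211^4} has 211^4 = 1982119441 elements; its multiplicative group consists of all nonzero elements, so |F_{211^4}^*| = 1982119441 - 1 = 1982119440. (It is cyclic since any finite subgroup of the multiplicative group of a field is cyclic.)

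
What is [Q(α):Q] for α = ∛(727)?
[Q(α):Q] = 3

The minimal polynomial of α is x^3 - 727, irreducible over Q since 727 is not a perfect cube (so x^3 - 727 has no rational root). Hence [Q(α):Q] = deg(m_α) = 3.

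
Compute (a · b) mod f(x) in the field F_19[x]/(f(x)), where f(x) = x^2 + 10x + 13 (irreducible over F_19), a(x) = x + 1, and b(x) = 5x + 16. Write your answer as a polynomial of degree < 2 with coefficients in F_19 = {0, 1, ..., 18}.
a · b ≡ 9x + 8 (mod f(x))

Multiply in F_19[x]: a(x)·b(x) = (x + 1)·(5x + 16) = 5x^2 + 2x + 16. This has degree ≥ 2, so divide by f(x) over F_19: 5x^2 + 2x + 16 = (5)·(x^2 + 10x + 13) + (9x + 8). Hence a·b ≡ 9x + 8 (mod f). (F_19[x]/(f) is a field with 19^2 = 361 elements since f is irreducible of degree 2.)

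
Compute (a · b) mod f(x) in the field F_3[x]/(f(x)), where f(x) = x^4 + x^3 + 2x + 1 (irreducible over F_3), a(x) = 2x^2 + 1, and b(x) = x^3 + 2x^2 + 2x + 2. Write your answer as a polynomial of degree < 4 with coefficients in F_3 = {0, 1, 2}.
a · b ≡ 2x^2 + 2x (mod f(x))

Multiply in F_3[x]: a(x)·b(x) = (2x^2 + 1)·(x^3 + 2x^2 + 2x + 2) = 2x^5 + x^4 + 2x^3 + 2x + 2. This has degree ≥ 4, so divide by f(x) over F_3: 2x^5 + x^4 + 2x^3 + 2x + 2 = (2x + 2)·(x^4 + x^3 + 2x + 1) + (2x^2 + 2x). Hence a·b ≡ 2x^2 + 2x (mod f). (F_3[x]/(f) is a field with 3^4 = 81 elements since f is irreducible of degree 4.)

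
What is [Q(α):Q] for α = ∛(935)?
[Q(α):Q] = 3

The minimal polynomial of α is x^3 - 935, irreducible over Q since 935 is not a perfect cube (so x^3 - 935 has no rational root). Hence [Q(α):Q] = deg(m_α) = 3.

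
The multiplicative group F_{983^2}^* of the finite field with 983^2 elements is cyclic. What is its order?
|F_{983^2}^*| = 966288

F_{983^2} has 983^2 = 966289 elements; its multiplicative group consists of all nonzero elements, so |F_{983^2}^*| = 966289 - 1 = 966288. (It is cyclic since any finite subgroup of the multiplicative group of a field is cyclic.)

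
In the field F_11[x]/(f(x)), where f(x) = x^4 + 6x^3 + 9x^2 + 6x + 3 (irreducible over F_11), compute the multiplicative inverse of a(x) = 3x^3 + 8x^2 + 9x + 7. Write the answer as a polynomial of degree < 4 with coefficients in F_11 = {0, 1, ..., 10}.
a(x)^(-1) ≡ 4x^3 + 6x^2 + 4x + 6 (mod f(x))

Since f is irreducible over F_11, F_11[x]/(f) is a field and a(x) ≠ 0 has an inverse. Apply the extended Euclidean algorithm to f(x) and a(x) in F_11[x]: f(x) = (4x + 6)·a(x) + (2x^2 + x + 5);  a(x) = (7x + 6)·(2x^2 + x + 5) + (x + 10);  (2x^2 + x + 5) = (2x + 3)·(x + 10) + (8). The last nonzero remainder is the constant 8 = gcd(f, a) in F_11. Back-substituting through the division chain expresses 8 = s(x)·a(x) + t(x)·f(x) with s(x) ≡ 10x^3 + 4x^2 + 10x + 4 (mod f), so (10x^3 + 4x^2 + 10x + 4)·a(x) ≡ 8 (mod f). Multiplying by 8^(-1) ≡ 7 in F_11 gives a(x)^(-1) ≡ 7·(10x^3 + 4x^2 + 10x + 4) ≡ 4x^3 + 6x^2 + 4x + 6 (mod f). Check: (3x^3 + 8x^2 + 9x + 7)·(4x^3 + 6x^2 + 4x + 6) = x^6 + 6x^5 + 8x^4 + 5x^2 + 5x + 9 ≡ 1 (mod x^4 + 6x^3 + 9x^2 + 6x + 3).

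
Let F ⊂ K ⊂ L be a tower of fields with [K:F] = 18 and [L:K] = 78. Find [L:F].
[L:F] = 1404

The tower law says that for any tower of field extensions F ⊂ K ⊂ L with finite degrees, [L:F] = [L:K] · [K:F]. Here this gives [L:F] = 78 · 18 = 1404.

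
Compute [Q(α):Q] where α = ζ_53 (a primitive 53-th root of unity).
[Q(α):Q] = 52

The minimal polynomial of ζ_53 over Q is the 53-th cyclotomic polynomial Φ_53(x), which is irreducible over Q and has degree φ(53) = 52. Hence [Q(α):Q] = φ(53) = 52.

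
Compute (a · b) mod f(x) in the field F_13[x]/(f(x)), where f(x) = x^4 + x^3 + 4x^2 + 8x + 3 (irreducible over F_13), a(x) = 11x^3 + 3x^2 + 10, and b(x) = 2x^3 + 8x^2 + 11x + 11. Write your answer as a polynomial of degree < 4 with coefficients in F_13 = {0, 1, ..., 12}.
a · b ≡ 11x^3 + 12x^2 + x + 12 (mod f(x))

Multiply in F_13[x]: a(x)·b(x) = (11x^3 + 3x^2 + 10)·(2x^3 + 8x^2 + 11x + 11) = 9x^6 + 3x^5 + 2x^4 + 5x^3 + 9x^2 + 6x + 6. This has degree ≥ 4, so divide by f(x) over F_13: 9x^6 + 3x^5 + 2x^4 + 5x^3 + 9x^2 + 6x + 6 = (9x^2 + 7x + 11)·(x^4 + x^3 + 4x^2 + 8x + 3) + (11x^3 + 12x^2 + x + 12). Hence a·b ≡ 11x^3 + 12x^2 + x + 12 (mod f). (F_13[x]/(f) is a field with 13^4 = 28561 elements since f is irreducible of degree 4.)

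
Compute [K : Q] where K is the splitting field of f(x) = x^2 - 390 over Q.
[K : Q] = 2

f(x) = x^2 - 390 factors as (x - √390)(x + √390). The splitting field is K = Q(√390). Since 390 is squarefree and > 1, it is not a perfect square, so x^2 - 390 is irreducible over Q and [Q(√390) : Q] = 2. Hence [K : Q] = 2.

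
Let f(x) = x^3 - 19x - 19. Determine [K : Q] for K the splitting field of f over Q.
[K : Q] = 3

By the rational root test, any rational root of the monic integer polynomial f(x) = x^3 - 19x - 19 must be an integer dividing the constant term -19, i.e. one of ±{1, 19}. Evaluating: f(1) = -37, f(-1) = -1, f(19) = 6479, f(-19) = -6517; none is 0, so f has no rational root and is therefore irreducible over Q (a cubic with no linear factor over a field is irreducible). For an irreducible cubic, the Galois group is A_3 or S_3 according as the discriminant disc(f) = -4a^3 - 27b^2 = -4·(-19)^3 - 27·(-19)^2 = 17689 is or is not a square in Q. Here disc(f) = 17689 = 133^2 is a perfect square in Q, so the Galois group of f over Q is contained in A_3, hence equals A_3 (cyclic of order 3). The splitting field has degree |A_3| = 3 over Q, so [K : Q] = 3.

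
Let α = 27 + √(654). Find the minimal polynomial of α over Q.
m_α(x) = x^2 - 54x + 75

From α - 27 = √(654), squaring gives (α - 27)^2 = 654, i.e. α^2 - 54α + 729 = 654, so α^2 - 54α + 75 = 0. The discriminant of x^2 - 54x + 75 is (-54)^2 - 4·(75) = 2916 - 300 = 2616, and 4·(654) is not a perfect square in Q since 654 is squarefree and ≠ 1. Hence x^2 - 54x + 75 is irreducible over Q and is the minimal polynomial of α.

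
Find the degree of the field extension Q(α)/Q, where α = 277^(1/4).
[Q(α):Q] = 4

α is a root of x^4 - 277. By Eisenstein's criterion at the prime p = 277 (which divides the constant term 277 but p^2 = 76729 does not, since 277 is squarefree), x^4 - 277 is irreducible over Q. Hence [Q(α):Q] = 4.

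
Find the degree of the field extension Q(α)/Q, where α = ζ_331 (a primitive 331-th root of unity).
[Q(α):Q] = 330

The minimal polynomial of ζ_331 over Q is the 331-th cyclotomic polynomial Φ_331(x), which is irreducible over Q and has degree φ(331) = 330. Hence [Q(α):Q] = φ(331) = 330.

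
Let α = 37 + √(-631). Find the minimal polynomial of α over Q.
m_α(x) = x^2 - 74x + 2000

From α - 37 = √(-631), squaring gives (α - 37)^2 = -631, i.e. α^2 - 74α + 1369 = -631, so α^2 - 74α + 2000 = 0. The discriminant of x^2 - 74x + 2000 is (-74)^2 - 4·(2000) = 5476 - 8000 = -2524, and 4·(-631) is not a perfect square in Q since -631 is squarefree and ≠ 1. Hence x^2 - 74x + 2000 is irreducible over Q and is the minimal polynomial of α.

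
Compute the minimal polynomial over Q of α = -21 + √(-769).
m_α(x) = x^2 + 42x + 1210

From α + 21 = √(-769), squaring gives (α + 21)^2 = -769, i.e. α^2 + 42α + 441 = -769, so α^2 + 42α + 1210 = 0. The discriminant of x^2 + 42x + 1210 is (42)^2 - 4·(1210) = 1764 - 4840 = -3076, and 4·(-769) is not a perfect square in Q since -769 is squarefree and ≠ 1. Hence x^2 + 42x + 1210 is irreducible over Q and is the minimal polynomial of α.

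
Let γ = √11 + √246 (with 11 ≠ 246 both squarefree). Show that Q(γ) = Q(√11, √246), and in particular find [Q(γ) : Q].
[Q(γ) : Q] = 4 (equivalently, Q(γ) = Q(√11, √246))

Obviously Q(γ) ⊆ Q(√11, √246), and [Q(√11, √246):Q] = 4 (since 11, 246 are distinct squarefree integers > 1 with 2706 not a perfect square). To show equality we compute the minimal polynomial of γ. From γ = √11 + √246: γ^2 = 11 + 2√(2706) + 246 = 257 + 2√(2706), so γ^2 - 257 = 2√(2706); squaring, (γ^2 - 257)^2 = 4·2706, i.e. γ^4 - 514γ^2 + 66049 - 10824 = 0, i.e. γ^4 - 514γ^2 + 55225 = 0. So γ is a root of x^4 - 514x^2 + 55225. This polynomial is irreducible over Q: it has no rational root (each ±√11 ± √246 is irrational), and any factorization into two quadratics over Q would force √(2706) ∈ Q (pairing opposite roots) or √11, √246 ∈ Q (other pairings), all impossible. Hence [Q(γ):Q] = 4 = [Q(√11, √246):Q], so Q(γ) = Q(√11, √246).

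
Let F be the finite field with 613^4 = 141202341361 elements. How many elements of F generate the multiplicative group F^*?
There are φ(141202341360) = 34608218112 primitive elements

F_q^* is cyclic of order q - 1 = 141202341360. A cyclic group of order m has exactly φ(m) generators. Here m = 141202341360 = 2^4 · 3^2 · 5 · 17 · 53 · 307 · 709, so the number of primitive elements is φ(141202341360) = 34608218112.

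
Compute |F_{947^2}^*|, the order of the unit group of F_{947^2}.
|F_{947^2}^*| = 896808

F_{947^2} has 947^2 = 896809 elements; its multiplicative group consists of all nonzero elements, so |F_{947^2}^*| = 896809 - 1 = 896808. (It is cyclic since any finite subgroup of the multiplicative group of a field is cyclic.)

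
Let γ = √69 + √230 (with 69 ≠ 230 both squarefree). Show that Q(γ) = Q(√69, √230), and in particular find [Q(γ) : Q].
[Q(γ) : Q] = 4 (equivalently, Q(γ) = Q(√69, √230))

Obviously Q(γ) ⊆ Q(√69, √230), and [Q(√69, √230):Q] = 4 (since 69, 230 are distinct squarefree integers > 1 with 15870 not a perfect square). To show equality we compute the minimal polynomial of γ. From γ = √69 + √230: γ^2 = 69 + 2√(15870) + 230 = 299 + 2√(15870), so γ^2 - 299 = 2√(15870); squaring, (γ^2 - 299)^2 = 4·15870, i.e. γ^4 - 598γ^2 + 89401 - 63480 = 0, i.e. γ^4 - 598γ^2 + 25921 = 0. So γ is a root of x^4 - 598x^2 + 25921. This polynomial is irreducible over Q: it has no rational root (each ±√69 ± √230 is irrational), and any factorization into two quadratics over Q would force √(15870) ∈ Q (pairing opposite roots) or √69, √230 ∈ Q (other pairings), all impossible. Hence [Q(γ):Q] = 4 = [Q(√69, √230):Q], so Q(γ) = Q(√69, √230).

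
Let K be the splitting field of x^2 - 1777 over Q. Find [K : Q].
[K : Q] = 2

f(x) = x^2 - 1777 factors as (x - √1777)(x + √1777). The splitting field is K = Q(√1777). Since 1777 is squarefree and > 1, it is not a perfect square, so x^2 - 1777 is irreducible over Q and [Q(√1777) : Q] = 2. Hence [K : Q] = 2.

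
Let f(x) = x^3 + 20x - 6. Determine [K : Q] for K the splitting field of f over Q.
[K : Q] = 6

By the rational root test, any rational root of the monic integer polynomial f(x) = x^3 + 20x - 6 must be an integer dividing the constant term -6, i.e. one of ±{1, 2, 3, 6}. Evaluating: f(1) = 15, f(-1) = -27, f(2) = 42, f(-2) = -54, f(3) = 81, f(-3) = -93, f(6) = 330, f(-6) = -342; none is 0, so f has no rational root and is therefore irreducible over Q (a cubic with no linear factor over a field is irreducible). For an irreducible cubic, the Galois group is A_3 or S_3 according as the discriminant disc(f) = -4a^3 - 27b^2 = -4·(20)^3 - 27·(-6)^2 = -32972 is or is not a square in Q. Here disc(f) = -32972 is not a perfect square in Q, so the Galois group of f over Q is not contained in A_3 and must be all of S_3. The splitting field has degree |S_3| = 6 over Q, so [K : Q] = 6.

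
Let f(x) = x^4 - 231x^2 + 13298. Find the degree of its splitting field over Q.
[K : Q] = 4

Solving the quadratic in x^2: x^2 = (231 ± √(231^2 - 4·13298))/2 = (231 ± √169)/2 = (231 ± 13)/2, giving x^2 = 122 or x^2 = 109. So f(x) = (x^2 - 122)(x^2 - 109) and the roots of f are ±√122, ±√109. Hence the splitting field is K = Q(√122, √109). Since 122 and 109 are distinct squarefree integers > 1, their product 13298 is not a perfect square, so √109 ∉ Q(√122). By the tower law [K:Q] = [Q(√122,√109):Q(√122)] · [Q(√122):Q] = 2 · 2 = 4.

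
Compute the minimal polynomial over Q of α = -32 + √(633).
m_α(x) = x^2 + 64x + 391

From α + 32 = √(633), squaring gives (α + 32)^2 = 633, i.e. α^2 + 64α + 1024 = 633, so α^2 + 64α + 391 = 0. The discriminant of x^2 + 64x + 391 is (64)^2 - 4·(391) = 4096 - 1564 = 2532, and 4·(633) is not a perfect square in Q since 633 is squarefree and ≠ 1. Hence x^2 + 64x + 391 is irreducible over Q and is the minimal polynomial of α.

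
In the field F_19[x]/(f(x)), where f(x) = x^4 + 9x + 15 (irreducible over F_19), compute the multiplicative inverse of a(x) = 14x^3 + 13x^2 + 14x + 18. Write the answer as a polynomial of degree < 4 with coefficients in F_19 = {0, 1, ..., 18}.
a(x)^(-1) ≡ 10x^3 + 8x^2 + 9x + 16 (mod f(x))

Since f is irreducible over F_19, F_19[x]/(f) is a field and a(x) ≠ 0 has an inverse. Apply the extended Euclidean algorithm to f(x) and a(x) in F_19[x]: f(x) = (15x + 1)·a(x) + (5x^2 + 10x + 16);  a(x) = (18x + 16)·(5x^2 + 10x + 16) + (3x + 9);  (5x^2 + 10x + 16) = (8x + 11)·(3x + 9) + (12). The last nonzero remainder is the constant 12 = gcd(f, a) in F_19. Back-substituting through the division chain expresses 12 = s(x)·a(x) + t(x)·f(x) with s(x) ≡ 6x^3 + x^2 + 13x + 2 (mod f), so (6x^3 + x^2 + 13x + 2)·a(x) ≡ 12 (mod f). Multiplying by 12^(-1) ≡ 8 in F_19 gives a(x)^(-1) ≡ 8·(6x^3 + x^2 + 13x + 2) ≡ 10x^3 + 8x^2 + 9x + 16 (mod f). Check: (14x^3 + 13x^2 + 14x + 18)·(10x^3 + 8x^2 + 9x + 16) = 7x^6 + 14x^5 + 9x^4 + 6x^3 + 3x^2 + 6x + 3 ≡ 1 (mod x^4 + 9x + 15).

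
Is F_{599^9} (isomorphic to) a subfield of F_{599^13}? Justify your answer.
No: F_{599^9} is not a subfield of F_{599^13}

F_{p^m} embeds in F_{p^n} iff m | n. Here 9 ∤ 13 (since 13 = 1·9 + 4 with remainder 4 ≠ 0), so F_{599^9} is not a subfield of F_{599^13}. Equivalently: if it were, the tower law would give 9 = [F_{599^9}:F_599] dividing [F_{599^13}:F_599] = 13, contradiction.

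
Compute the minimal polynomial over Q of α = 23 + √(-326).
m_α(x) = x^2 - 46x + 855

From α - 23 = √(-326), squaring gives (α - 23)^2 = -326, i.e. α^2 - 46α + 529 = -326, so α^2 - 46α + 855 = 0. The discriminant of x^2 - 46x + 855 is (-46)^2 - 4·(855) = 2116 - 3420 = -1304, and 4·(-326) is not a perfect square in Q since -326 is squarefree and ≠ 1. Hence x^2 - 46x + 855 is irreducible over Q and is the minimal polynomial of α.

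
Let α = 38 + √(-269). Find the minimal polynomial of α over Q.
m_α(x) = x^2 - 76x + 1713

From α - 38 = √(-269), squaring gives (α - 38)^2 = -269, i.e. α^2 - 76α + 1444 = -269, so α^2 - 76α + 1713 = 0. The discriminant of x^2 - 76x + 1713 is (-76)^2 - 4·(1713) = 5776 - 6852 = -1076, and 4·(-269) is not a perfect square in Q since -269 is squarefree and ≠ 1. Hence x^2 - 76x + 1713 is irreducible over Q and is the minimal polynomial of α.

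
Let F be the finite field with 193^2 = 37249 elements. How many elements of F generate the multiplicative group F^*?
There are φ(37248) = 12288 primitive elements

F_q^* is cyclic of order q - 1 = 37248. A cyclic group of order m has exactly φ(m) generators. Here m = 37248 = 2^7 · 3 · 97, so the number of primitive elements is φ(37248) = 12288.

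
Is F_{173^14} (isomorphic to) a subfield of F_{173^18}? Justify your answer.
No: F_{173^14} is not a subfield of F_{173^18}

F_{p^m} embeds in F_{p^n} iff m | n. Here 14 ∤ 18 (since 18 = 1·14 + 4 with remainder 4 ≠ 0), so F_{173^14} is not a subfield of F_{173^18}. Equivalently: if it were, the tower law would give 14 = [F_{173^14}:F_173] dividing [F_{173^18}:F_173] = 18, contradiction.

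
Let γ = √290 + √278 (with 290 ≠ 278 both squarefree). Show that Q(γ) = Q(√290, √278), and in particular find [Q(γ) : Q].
[Q(γ) : Q] = 4 (equivalently, Q(γ) = Q(√290, √278))

Obviously Q(γ) ⊆ Q(√290, √278), and [Q(√290, √278):Q] = 4 (since 290, 278 are distinct squarefree integers > 1 with 80620 not a perfect square). To show equality we compute the minimal polynomial of γ. From γ = √290 + √278: γ^2 = 290 + 2√(80620) + 278 = 568 + 2√(80620), so γ^2 - 568 = 2√(80620); squaring, (γ^2 - 568)^2 = 4·80620, i.e. γ^4 - 1136γ^2 + 322624 - 322480 = 0, i.e. γ^4 - 1136γ^2 + 144 = 0. So γ is a root of x^4 - 1136x^2 + 144. This polynomial is irreducible over Q: it has no rational root (each ±√290 ± √278 is irrational), and any factorization into two quadratics over Q would force √(80620) ∈ Q (pairing opposite roots) or √290, √278 ∈ Q (other pairings), all impossible. Hence [Q(γ):Q] = 4 = [Q(√290, √278):Q], so Q(γ) = Q(√290, √278).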